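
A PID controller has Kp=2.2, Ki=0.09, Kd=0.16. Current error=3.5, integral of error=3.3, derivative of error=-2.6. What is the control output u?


u = Kp*e + Ki*int(e) + Kd*de/dt
= 2.2*3.5 + 0.09*3.3 + 0.16*(-2.6)
= 7.7 + 0.297 + -0.416
= 7.581


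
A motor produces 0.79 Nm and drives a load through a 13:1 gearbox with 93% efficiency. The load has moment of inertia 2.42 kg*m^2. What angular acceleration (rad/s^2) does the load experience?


tau_out = tau_motor * N * eta
= 0.79 * 13 * 0.93 = 9.5511 Nm
alpha = tau_out / I = 9.5511 / 2.42
= 3.9467 rad/s^2


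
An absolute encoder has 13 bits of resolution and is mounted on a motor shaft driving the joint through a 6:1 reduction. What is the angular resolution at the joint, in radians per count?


counts = 2^13 = 8192
effective counts at joint = 8192 * 6 = 49152
resolution = 2*pi / 49152
= 1.2783e-04 rad/count


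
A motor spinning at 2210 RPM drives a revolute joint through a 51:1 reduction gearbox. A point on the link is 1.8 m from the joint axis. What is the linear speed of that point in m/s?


omega_motor = 2210 * 2*pi/60 = 231.4307 rad/s
omega_joint = omega_motor / 51 = 4.5379 rad/s
v = omega_joint * r = 4.5379 * 1.8
= 8.1681 m/s


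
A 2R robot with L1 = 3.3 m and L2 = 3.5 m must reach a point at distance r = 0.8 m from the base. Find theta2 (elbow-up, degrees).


cos(theta2) = (r^2 - L1^2 - L2^2) / (2*L1*L2)
cos(theta2) = (0.64 - 10.89 - 12.25) / 23.1
cos(theta2) = -0.974026
theta2 = 166.9126 degrees


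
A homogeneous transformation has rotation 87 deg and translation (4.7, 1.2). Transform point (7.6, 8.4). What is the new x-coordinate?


x' = cos(theta)*px - sin(theta)*py + tx
= 0.0523*7.6 - 0.9986*8.4 + 4.7
= -3.2907


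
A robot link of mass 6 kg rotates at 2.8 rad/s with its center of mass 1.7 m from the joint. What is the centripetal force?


F = m * omega^2 * r
= 6 * 2.8^2 * 1.7
= 6 * 7.84 * 1.7
= 79.968 N


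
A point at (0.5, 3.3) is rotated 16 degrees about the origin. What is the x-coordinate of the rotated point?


x' = x*cos(theta) - y*sin(theta)
cos(16 deg) = 0.9613, sin(16 deg) = 0.2756
x' = 0.5 * 0.9613 - 3.3 * 0.2756
= 0.4806 - 0.9096
= -0.429


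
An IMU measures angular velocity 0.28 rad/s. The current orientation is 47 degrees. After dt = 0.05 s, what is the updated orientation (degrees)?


delta_theta = w * dt = 0.28 * 0.05 = 0.014 rad
= 0.8021 deg
theta_new = 47 + 0.8021 = 47.8021 deg


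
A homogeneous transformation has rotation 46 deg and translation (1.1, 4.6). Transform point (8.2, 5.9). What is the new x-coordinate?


x' = cos(theta)*px - sin(theta)*py + tx
= 0.6947*8.2 - 0.7193*5.9 + 1.1
= 2.5521


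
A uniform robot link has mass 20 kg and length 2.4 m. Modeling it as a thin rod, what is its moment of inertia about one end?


I = (1/3) * m * L^2
= (1/3) * 20 * 2.4^2
= 0.333333 * 20 * 5.76
= 38.4 kg*m^2


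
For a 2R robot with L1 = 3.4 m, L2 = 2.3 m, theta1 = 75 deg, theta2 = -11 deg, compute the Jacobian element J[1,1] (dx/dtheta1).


J[1,1] = -L1*sin(t1) - L2*sin(t1+t2)
= -3.4*sin(75) - 2.3*sin(64)
= -5.3514


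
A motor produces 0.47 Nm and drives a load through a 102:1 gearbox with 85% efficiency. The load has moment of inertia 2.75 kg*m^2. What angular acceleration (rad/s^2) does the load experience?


tau_out = tau_motor * N * eta
= 0.47 * 102 * 0.85 = 40.749 Nm
alpha = tau_out / I = 40.749 / 2.75
= 14.8178 rad/s^2


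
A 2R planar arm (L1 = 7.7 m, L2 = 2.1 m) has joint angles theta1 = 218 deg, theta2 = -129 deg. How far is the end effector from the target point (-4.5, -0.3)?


End effector via forward kinematics:
x = L1*cos(t1) + L2*cos(t1+t2) = -6.031
y = L1*sin(t1) + L2*sin(t1+t2) = -2.6409
Distance to target:
d = sqrt((-4.5 - -6.031)^2 + (-0.3 - -2.6409)^2)
= sqrt(2.3441 + 5.4799)
= 2.7971 m


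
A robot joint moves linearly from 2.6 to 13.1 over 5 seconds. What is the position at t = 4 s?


s = t/T = 4/5 = 0.8
p(t) = p0 + (pf-p0)*s
= 2.6 + (13.1 - 2.6) * 0.8
= 11.0


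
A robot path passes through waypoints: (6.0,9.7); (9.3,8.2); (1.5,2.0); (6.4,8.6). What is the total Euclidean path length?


Segment lengths:
  seg1 = sqrt((3.3)^2 + (-1.5)^2) = 3.6249
  seg2 = sqrt((-7.8)^2 + (-6.2)^2) = 9.9639
  seg3 = sqrt((4.9)^2 + (6.6)^2) = 8.2201
Total = 21.8089


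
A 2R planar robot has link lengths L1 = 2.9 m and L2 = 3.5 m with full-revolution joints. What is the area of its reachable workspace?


r_max = L1 + L2 = 6.4 m
r_min = |L1 - L2| = 0.6 m
Area = pi*(r_max^2 - r_min^2)
= pi*(40.96 - 0.36)
= pi * 40.6
= 127.5487 m^2


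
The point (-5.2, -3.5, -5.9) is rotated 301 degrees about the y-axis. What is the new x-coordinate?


Rotation about y-axis: x' = x*cos(theta) + z*sin(theta)
= -5.2 * 0.515 + -5.9 * -0.8572
= 2.3791


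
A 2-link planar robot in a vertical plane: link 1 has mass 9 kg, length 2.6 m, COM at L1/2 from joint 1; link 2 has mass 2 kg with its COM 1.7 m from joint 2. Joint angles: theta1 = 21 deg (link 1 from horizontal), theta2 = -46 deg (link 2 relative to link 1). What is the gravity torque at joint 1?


Horizontal distance from joint 1 to link-1 COM:
  x_c1 = (L1/2)*cos(t1) = 1.3 * 0.9336 = 1.2137 m
Horizontal distance from joint 1 to link-2 COM:
  x_c2 = L1*cos(t1) + Lc2*cos(t1+t2)
       = 2.6*0.9336 + 1.7*0.9063 = 3.968 m
tau1 = m1*g*x_c1 + m2*g*x_c2
     = 9*9.81*1.2137 + 2*9.81*3.968
     = 107.1536 + 77.8528
     = 185.0064 Nm


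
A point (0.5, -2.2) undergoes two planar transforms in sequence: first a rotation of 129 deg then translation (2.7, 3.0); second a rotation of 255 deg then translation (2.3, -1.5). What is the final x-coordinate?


After transform 1:
x1 = cos(129)*0.5 - sin(129)*-2.2 + 2.7 = 4.0951
y1 = sin(129)*0.5 + cos(129)*-2.2 + 3.0 = 4.7731
After transform 2:
x2 = cos(255)*4.0951 - sin(255)*4.7731 + 2.3
= 5.8506


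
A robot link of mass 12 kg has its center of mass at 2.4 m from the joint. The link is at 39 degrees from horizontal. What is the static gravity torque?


tau = m*g*L*cos(angle)
= 12 * 9.81 * 2.4 * cos(39 deg)
= 12 * 9.81 * 2.4 * 0.7771
= 219.5655 Nm


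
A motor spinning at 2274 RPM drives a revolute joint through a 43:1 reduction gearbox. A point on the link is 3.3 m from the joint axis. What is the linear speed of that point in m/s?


omega_motor = 2274 * 2*pi/60 = 238.1327 rad/s
omega_joint = omega_motor / 43 = 5.538 rad/s
v = omega_joint * r = 5.538 * 3.3
= 18.2753 m/s


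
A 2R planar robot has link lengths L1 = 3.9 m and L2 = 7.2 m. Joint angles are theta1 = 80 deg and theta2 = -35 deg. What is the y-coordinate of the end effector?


Convert angles to radians: theta1 = 1.3963, theta2 = -0.6109
y = L1*sin(theta1) + L2*sin(theta1+theta2)
y = 3.8408 + 5.0912
y = 8.9319


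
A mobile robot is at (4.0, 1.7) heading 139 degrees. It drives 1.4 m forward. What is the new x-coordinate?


x_new = x0 + d*cos(theta)
= 4.0 + 1.4*cos(139)
= 4.0 + -1.0566
= 2.9434


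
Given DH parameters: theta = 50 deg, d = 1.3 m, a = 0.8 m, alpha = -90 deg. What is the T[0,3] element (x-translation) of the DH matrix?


T[0,3] = a * cos(theta)
= 0.8 * cos(50 deg)
= 0.8 * 0.6428
= 0.5142


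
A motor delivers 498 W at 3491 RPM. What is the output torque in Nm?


omega = 3491 * 2*pi/60 = 365.5767 rad/s
tau = P / omega = 498 / 365.5767
= 1.3622 Nm


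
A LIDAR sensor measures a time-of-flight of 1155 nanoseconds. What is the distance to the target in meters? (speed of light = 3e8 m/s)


tof = 1155 ns = 1.155e-06 s
dist = c * tof / 2
= 3e8 * 1.155e-06 / 2
= 173.25 m


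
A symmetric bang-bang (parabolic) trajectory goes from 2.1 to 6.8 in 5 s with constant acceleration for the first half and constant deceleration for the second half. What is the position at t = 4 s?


Symmetric rest-to-rest: each phase covers (pf-p0)/2 in time T/2. 0.5*a*(T/2)^2 = (pf-p0)/2 => a = 4*(pf-p0)/T^2
a = 4*(6.8-2.1)/5^2 = 0.752
t = 4 is in the deceleration phase (t > T/2).
p = pf - 0.5*a*(T-t)^2 = 6.8 - 0.5*0.752*1^2
= 6.424


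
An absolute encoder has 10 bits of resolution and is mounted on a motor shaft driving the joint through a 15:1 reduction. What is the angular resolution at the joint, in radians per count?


counts = 2^10 = 1024
effective counts at joint = 1024 * 15 = 15360
resolution = 2*pi / 15360
= 4.0906e-04 rad/count


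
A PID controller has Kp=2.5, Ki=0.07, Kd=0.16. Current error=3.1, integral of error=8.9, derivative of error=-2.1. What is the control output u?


u = Kp*e + Ki*int(e) + Kd*de/dt
= 2.5*3.1 + 0.07*8.9 + 0.16*(-2.1)
= 7.75 + 0.623 + -0.336
= 8.037


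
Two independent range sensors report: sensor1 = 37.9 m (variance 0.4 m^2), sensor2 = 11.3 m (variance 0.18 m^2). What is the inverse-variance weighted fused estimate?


w1 = (1/var1) / (1/var1 + 1/var2)
   = 2.5 / (2.5 + 5.5556) = 0.3103
w2 = 1 - w1 = 0.6897
fused = w1*s1 + w2*s2 = 11.7621 + 7.7931
= 19.5552 m


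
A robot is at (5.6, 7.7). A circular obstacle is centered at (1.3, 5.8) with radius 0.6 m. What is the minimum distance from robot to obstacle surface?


center_dist = sqrt((5.6-1.3)^2 + (7.7-5.8)^2)
= sqrt(18.49 + 3.61)
= 4.7011
min_dist = center_dist - radius = 4.7011 - 0.6 = 4.1011 m


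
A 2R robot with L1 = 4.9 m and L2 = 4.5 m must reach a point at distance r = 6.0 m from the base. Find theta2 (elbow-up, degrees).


cos(theta2) = (r^2 - L1^2 - L2^2) / (2*L1*L2)
cos(theta2) = (36.0 - 24.01 - 20.25) / 44.1
cos(theta2) = -0.187302
theta2 = 100.7953 degrees


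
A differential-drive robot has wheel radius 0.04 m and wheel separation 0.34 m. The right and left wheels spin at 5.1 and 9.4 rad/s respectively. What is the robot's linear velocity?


vR = r*wR = 0.04*5.1 = 0.204 m/s
vL = r*wL = 0.04*9.4 = 0.376 m/s
v = (vR+vL)/2 = 0.29 m/s
omega = (vR-vL)/L = -0.5059 rad/s
linear velocity = 0.29 m/s


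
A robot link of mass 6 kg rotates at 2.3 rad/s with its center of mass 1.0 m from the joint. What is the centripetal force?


F = m * omega^2 * r
= 6 * 2.3^2 * 1.0
= 6 * 5.29 * 1.0
= 31.74 N


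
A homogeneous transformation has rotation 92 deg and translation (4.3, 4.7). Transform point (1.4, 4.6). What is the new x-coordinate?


x' = cos(theta)*px - sin(theta)*py + tx
= -0.0349*1.4 - 0.9994*4.6 + 4.3
= -0.3461


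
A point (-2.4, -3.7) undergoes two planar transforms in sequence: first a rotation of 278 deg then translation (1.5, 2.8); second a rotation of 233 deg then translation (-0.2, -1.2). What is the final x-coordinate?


After transform 1:
x1 = cos(278)*-2.4 - sin(278)*-3.7 + 1.5 = -2.498
y1 = sin(278)*-2.4 + cos(278)*-3.7 + 2.8 = 4.6617
After transform 2:
x2 = cos(233)*-2.498 - sin(233)*4.6617 + -0.2
= 5.0263


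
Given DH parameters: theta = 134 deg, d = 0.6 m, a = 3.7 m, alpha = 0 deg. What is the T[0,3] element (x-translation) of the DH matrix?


T[0,3] = a * cos(theta)
= 3.7 * cos(134 deg)
= 3.7 * -0.6947
= -2.5702


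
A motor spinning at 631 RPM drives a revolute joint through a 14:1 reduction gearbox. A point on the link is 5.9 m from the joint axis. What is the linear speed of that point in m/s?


omega_motor = 631 * 2*pi/60 = 66.0782 rad/s
omega_joint = omega_motor / 14 = 4.7199 rad/s
v = omega_joint * r = 4.7199 * 5.9
= 27.8472 m/s


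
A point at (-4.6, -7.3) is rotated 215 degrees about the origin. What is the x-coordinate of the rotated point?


x' = x*cos(theta) - y*sin(theta)
cos(215 deg) = -0.8192, sin(215 deg) = -0.5736
x' = -4.6 * -0.8192 - -7.3 * -0.5736
= 3.7681 - 4.1871
= -0.419


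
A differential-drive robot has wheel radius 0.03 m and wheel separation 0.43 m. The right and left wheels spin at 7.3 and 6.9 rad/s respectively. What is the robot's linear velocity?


vR = r*wR = 0.03*7.3 = 0.219 m/s
vL = r*wL = 0.03*6.9 = 0.207 m/s
v = (vR+vL)/2 = 0.213 m/s
omega = (vR-vL)/L = 0.0279 rad/s
linear velocity = 0.213 m/s


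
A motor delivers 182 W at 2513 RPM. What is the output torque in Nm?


omega = 2513 * 2*pi/60 = 263.1607 rad/s
tau = P / omega = 182 / 263.1607
= 0.6916 Nm


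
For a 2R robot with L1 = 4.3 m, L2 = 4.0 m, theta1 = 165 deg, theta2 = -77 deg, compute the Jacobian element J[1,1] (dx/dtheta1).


J[1,1] = -L1*sin(t1) - L2*sin(t1+t2)
= -4.3*sin(165) - 4.0*sin(88)
= -5.1105


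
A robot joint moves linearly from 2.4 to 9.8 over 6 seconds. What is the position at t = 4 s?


s = t/T = 4/6 = 0.6667
p(t) = p0 + (pf-p0)*s
= 2.4 + (9.8 - 2.4) * 0.6667
= 7.3333


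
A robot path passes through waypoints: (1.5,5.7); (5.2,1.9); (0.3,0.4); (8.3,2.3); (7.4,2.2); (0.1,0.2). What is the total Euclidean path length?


Segment lengths:
  seg1 = sqrt((3.7)^2 + (-3.8)^2) = 5.3038
  seg2 = sqrt((-4.9)^2 + (-1.5)^2) = 5.1245
  seg3 = sqrt((8.0)^2 + (1.9)^2) = 8.2225
  seg4 = sqrt((-0.9)^2 + (-0.1)^2) = 0.9055
  seg5 = sqrt((-7.3)^2 + (-2.0)^2) = 7.569
Total = 27.1253


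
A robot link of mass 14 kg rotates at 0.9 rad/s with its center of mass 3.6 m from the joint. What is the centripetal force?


F = m * omega^2 * r
= 14 * 0.9^2 * 3.6
= 14 * 0.81 * 3.6
= 40.824 N


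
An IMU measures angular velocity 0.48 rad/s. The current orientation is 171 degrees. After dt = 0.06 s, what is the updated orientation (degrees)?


delta_theta = w * dt = 0.48 * 0.06 = 0.0288 rad
= 1.6501 deg
theta_new = 171 + 1.6501 = 172.6501 deg


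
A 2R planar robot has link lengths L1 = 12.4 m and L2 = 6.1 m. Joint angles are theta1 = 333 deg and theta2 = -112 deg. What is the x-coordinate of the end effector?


Convert angles to radians: theta1 = 5.8119, theta2 = -1.9548
x = L1*cos(theta1) + L2*cos(theta1+theta2)
x = 11.0485 + -4.6037
x = 6.4448


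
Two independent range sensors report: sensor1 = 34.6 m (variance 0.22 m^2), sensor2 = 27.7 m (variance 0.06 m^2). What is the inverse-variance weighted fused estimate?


w1 = (1/var1) / (1/var1 + 1/var2)
   = 4.5455 / (4.5455 + 16.6667) = 0.2143
w2 = 1 - w1 = 0.7857
fused = w1*s1 + w2*s2 = 7.4143 + 21.7643
= 29.1786 m


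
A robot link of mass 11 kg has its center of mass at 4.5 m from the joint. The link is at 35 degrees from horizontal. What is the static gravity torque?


tau = m*g*L*cos(angle)
= 11 * 9.81 * 4.5 * cos(35 deg)
= 11 * 9.81 * 4.5 * 0.8192
= 397.7761 Nm


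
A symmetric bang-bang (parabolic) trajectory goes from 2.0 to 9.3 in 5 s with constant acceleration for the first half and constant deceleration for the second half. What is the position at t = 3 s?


Symmetric rest-to-rest: each phase covers (pf-p0)/2 in time T/2. 0.5*a*(T/2)^2 = (pf-p0)/2 => a = 4*(pf-p0)/T^2
a = 4*(9.3-2.0)/5^2 = 1.168
t = 3 is in the deceleration phase (t > T/2).
p = pf - 0.5*a*(T-t)^2 = 9.3 - 0.5*1.168*2^2
= 6.964


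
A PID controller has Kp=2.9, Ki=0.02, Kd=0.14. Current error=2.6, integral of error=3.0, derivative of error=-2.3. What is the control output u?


u = Kp*e + Ki*int(e) + Kd*de/dt
= 2.9*2.6 + 0.02*3.0 + 0.14*(-2.3)
= 7.54 + 0.06 + -0.322
= 7.278


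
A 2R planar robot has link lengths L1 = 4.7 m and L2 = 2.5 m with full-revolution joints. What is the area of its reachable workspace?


r_max = L1 + L2 = 7.2 m
r_min = |L1 - L2| = 2.2 m
Area = pi*(r_max^2 - r_min^2)
= pi*(51.84 - 4.84)
= pi * 47.0
= 147.6549 m^2


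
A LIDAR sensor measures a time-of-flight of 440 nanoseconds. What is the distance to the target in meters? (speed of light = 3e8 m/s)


tof = 440 ns = 4.4e-07 s
dist = c * tof / 2
= 3e8 * 4.4e-07 / 2
= 66.0 m


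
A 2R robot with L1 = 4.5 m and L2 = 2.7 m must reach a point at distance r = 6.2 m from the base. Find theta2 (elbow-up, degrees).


cos(theta2) = (r^2 - L1^2 - L2^2) / (2*L1*L2)
cos(theta2) = (38.44 - 20.25 - 7.29) / 24.3
cos(theta2) = 0.44856
theta2 = 63.3487 degrees


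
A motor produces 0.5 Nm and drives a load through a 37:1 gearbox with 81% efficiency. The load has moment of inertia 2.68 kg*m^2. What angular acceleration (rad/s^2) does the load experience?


tau_out = tau_motor * N * eta
= 0.5 * 37 * 0.81 = 14.985 Nm
alpha = tau_out / I = 14.985 / 2.68
= 5.5914 rad/s^2


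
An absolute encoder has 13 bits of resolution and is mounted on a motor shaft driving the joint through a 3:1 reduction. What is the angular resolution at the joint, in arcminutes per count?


counts = 2^13 = 8192
effective counts at joint = 8192 * 3 = 24576
resolution = 360*60 / 24576
= 0.8789 arcmin/count


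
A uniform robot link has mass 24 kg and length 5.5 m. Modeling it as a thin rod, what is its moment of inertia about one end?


I = (1/3) * m * L^2
= (1/3) * 24 * 5.5^2
= 0.333333 * 24 * 30.25
= 242.0 kg*m^2


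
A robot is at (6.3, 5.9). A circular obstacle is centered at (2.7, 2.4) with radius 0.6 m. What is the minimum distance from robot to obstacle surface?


center_dist = sqrt((6.3-2.7)^2 + (5.9-2.4)^2)
= sqrt(12.96 + 12.25)
= 5.021
min_dist = center_dist - radius = 5.021 - 0.6 = 4.421 m


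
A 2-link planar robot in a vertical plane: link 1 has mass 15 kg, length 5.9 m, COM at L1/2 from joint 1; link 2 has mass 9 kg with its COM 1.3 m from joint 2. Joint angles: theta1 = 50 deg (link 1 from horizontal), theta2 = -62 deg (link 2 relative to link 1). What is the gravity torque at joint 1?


Horizontal distance from joint 1 to link-1 COM:
  x_c1 = (L1/2)*cos(t1) = 2.95 * 0.6428 = 1.8962 m
Horizontal distance from joint 1 to link-2 COM:
  x_c2 = L1*cos(t1) + Lc2*cos(t1+t2)
       = 5.9*0.6428 + 1.3*0.9781 = 5.064 m
tau1 = m1*g*x_c1 + m2*g*x_c2
     = 15*9.81*1.8962 + 9*9.81*5.064
     = 279.0293 + 447.104
     = 726.1333 Nm


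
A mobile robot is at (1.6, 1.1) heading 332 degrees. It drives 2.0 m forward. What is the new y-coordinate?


y_new = y0 + d*sin(theta)
= 1.1 + 2.0*sin(332)
= 1.1 + -0.9389
= 0.1611


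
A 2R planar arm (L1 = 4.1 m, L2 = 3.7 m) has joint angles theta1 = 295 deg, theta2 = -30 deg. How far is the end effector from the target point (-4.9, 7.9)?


End effector via forward kinematics:
x = L1*cos(t1) + L2*cos(t1+t2) = 1.4103
y = L1*sin(t1) + L2*sin(t1+t2) = -7.4018
Distance to target:
d = sqrt((-4.9 - 1.4103)^2 + (7.9 - -7.4018)^2)
= sqrt(39.8194 + 234.1445)
= 16.5519 m


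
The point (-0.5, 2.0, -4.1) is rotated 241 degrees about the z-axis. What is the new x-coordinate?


Rotation about z-axis: x' = x*cos(theta) - y*sin(theta)
= -0.5 * -0.4848 - 2.0 * -0.8746
= 1.9916


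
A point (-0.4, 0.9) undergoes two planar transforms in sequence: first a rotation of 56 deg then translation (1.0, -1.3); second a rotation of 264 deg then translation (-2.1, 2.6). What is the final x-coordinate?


After transform 1:
x1 = cos(56)*-0.4 - sin(56)*0.9 + 1.0 = 0.0302
y1 = sin(56)*-0.4 + cos(56)*0.9 + -1.3 = -1.1283
After transform 2:
x2 = cos(264)*0.0302 - sin(264)*-1.1283 + -2.1
= -3.2253


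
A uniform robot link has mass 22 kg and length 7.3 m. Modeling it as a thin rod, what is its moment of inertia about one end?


I = (1/3) * m * L^2
= (1/3) * 22 * 7.3^2
= 0.333333 * 22 * 53.29
= 390.7933 kg*m^2


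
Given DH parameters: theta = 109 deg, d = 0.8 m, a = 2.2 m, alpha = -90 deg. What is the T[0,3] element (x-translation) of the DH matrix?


T[0,3] = a * cos(theta)
= 2.2 * cos(109 deg)
= 2.2 * -0.3256
= -0.7162


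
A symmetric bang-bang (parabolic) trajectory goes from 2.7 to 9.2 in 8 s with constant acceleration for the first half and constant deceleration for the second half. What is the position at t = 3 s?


Symmetric rest-to-rest: each phase covers (pf-p0)/2 in time T/2. 0.5*a*(T/2)^2 = (pf-p0)/2 => a = 4*(pf-p0)/T^2
a = 4*(9.2-2.7)/8^2 = 0.4062
t = 3 is in the acceleration phase (t <= T/2).
p = p0 + 0.5*a*t^2 = 2.7 + 0.5*0.4062*3^2
= 4.5281


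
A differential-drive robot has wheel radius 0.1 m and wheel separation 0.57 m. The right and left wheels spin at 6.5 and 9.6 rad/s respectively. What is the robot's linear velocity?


vR = r*wR = 0.1*6.5 = 0.65 m/s
vL = r*wL = 0.1*9.6 = 0.96 m/s
v = (vR+vL)/2 = 0.805 m/s
omega = (vR-vL)/L = -0.5439 rad/s
linear velocity = 0.805 m/s


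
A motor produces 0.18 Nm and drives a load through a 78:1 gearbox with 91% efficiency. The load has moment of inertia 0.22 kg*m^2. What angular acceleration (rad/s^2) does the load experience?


tau_out = tau_motor * N * eta
= 0.18 * 78 * 0.91 = 12.7764 Nm
alpha = tau_out / I = 12.7764 / 0.22
= 58.0745 rad/s^2


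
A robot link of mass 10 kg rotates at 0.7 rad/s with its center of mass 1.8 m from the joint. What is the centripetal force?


F = m * omega^2 * r
= 10 * 0.7^2 * 1.8
= 10 * 0.49 * 1.8
= 8.82 N


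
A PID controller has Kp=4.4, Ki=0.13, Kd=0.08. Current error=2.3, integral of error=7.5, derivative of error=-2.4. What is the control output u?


u = Kp*e + Ki*int(e) + Kd*de/dt
= 4.4*2.3 + 0.13*7.5 + 0.08*(-2.4)
= 10.12 + 0.975 + -0.192
= 10.903


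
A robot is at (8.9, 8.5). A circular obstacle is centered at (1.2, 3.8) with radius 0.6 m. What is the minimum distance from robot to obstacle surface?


center_dist = sqrt((8.9-1.2)^2 + (8.5-3.8)^2)
= sqrt(59.29 + 22.09)
= 9.0211
min_dist = center_dist - radius = 9.0211 - 0.6 = 8.4211 m


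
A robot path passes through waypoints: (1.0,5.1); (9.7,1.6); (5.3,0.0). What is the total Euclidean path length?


Segment lengths:
  seg1 = sqrt((8.7)^2 + (-3.5)^2) = 9.3776
  seg2 = sqrt((-4.4)^2 + (-1.6)^2) = 4.6819
Total = 14.0595


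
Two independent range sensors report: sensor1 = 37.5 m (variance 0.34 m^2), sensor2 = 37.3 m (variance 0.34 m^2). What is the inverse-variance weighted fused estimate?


w1 = (1/var1) / (1/var1 + 1/var2)
   = 2.9412 / (2.9412 + 2.9412) = 0.5
w2 = 1 - w1 = 0.5
fused = w1*s1 + w2*s2 = 18.75 + 18.65
= 37.4 m


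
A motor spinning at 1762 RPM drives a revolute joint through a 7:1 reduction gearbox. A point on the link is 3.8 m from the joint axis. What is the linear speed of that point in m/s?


omega_motor = 1762 * 2*pi/60 = 184.5162 rad/s
omega_joint = omega_motor / 7 = 26.3595 rad/s
v = omega_joint * r = 26.3595 * 3.8
= 100.1659 m/s


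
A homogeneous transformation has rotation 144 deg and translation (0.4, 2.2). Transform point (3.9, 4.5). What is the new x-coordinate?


x' = cos(theta)*px - sin(theta)*py + tx
= -0.809*3.9 - 0.5878*4.5 + 0.4
= -5.4002


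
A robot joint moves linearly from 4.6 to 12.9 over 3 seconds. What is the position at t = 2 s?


s = t/T = 2/3 = 0.6667
p(t) = p0 + (pf-p0)*s
= 4.6 + (12.9 - 4.6) * 0.6667
= 10.1333


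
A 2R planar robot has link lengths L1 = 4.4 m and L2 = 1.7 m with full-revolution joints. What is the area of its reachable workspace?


r_max = L1 + L2 = 6.1 m
r_min = |L1 - L2| = 2.7 m
Area = pi*(r_max^2 - r_min^2)
= pi*(37.21 - 7.29)
= pi * 29.92
= 93.9965 m^2


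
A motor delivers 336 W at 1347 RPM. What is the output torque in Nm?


omega = 1347 * 2*pi/60 = 141.0575 rad/s
tau = P / omega = 336 / 141.0575
= 2.382 Nm


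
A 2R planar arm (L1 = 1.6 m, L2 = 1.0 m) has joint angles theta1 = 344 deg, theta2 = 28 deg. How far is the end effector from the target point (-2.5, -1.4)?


End effector via forward kinematics:
x = L1*cos(t1) + L2*cos(t1+t2) = 2.5162
y = L1*sin(t1) + L2*sin(t1+t2) = -0.2331
Distance to target:
d = sqrt((-2.5 - 2.5162)^2 + (-1.4 - -0.2331)^2)
= sqrt(25.1619 + 1.3616)
= 5.1501 m


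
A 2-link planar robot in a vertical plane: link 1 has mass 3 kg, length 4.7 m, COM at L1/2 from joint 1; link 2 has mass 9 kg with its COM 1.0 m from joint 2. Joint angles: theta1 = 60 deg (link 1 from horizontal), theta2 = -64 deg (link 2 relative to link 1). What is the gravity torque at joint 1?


Horizontal distance from joint 1 to link-1 COM:
  x_c1 = (L1/2)*cos(t1) = 2.35 * 0.5 = 1.175 m
Horizontal distance from joint 1 to link-2 COM:
  x_c2 = L1*cos(t1) + Lc2*cos(t1+t2)
       = 4.7*0.5 + 1.0*0.9976 = 3.3476 m
tau1 = m1*g*x_c1 + m2*g*x_c2
     = 3*9.81*1.175 + 9*9.81*3.3476
     = 34.5803 + 295.5564
     = 330.1367 Nm


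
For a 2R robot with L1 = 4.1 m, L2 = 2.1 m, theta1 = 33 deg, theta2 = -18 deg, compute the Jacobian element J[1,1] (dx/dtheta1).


J[1,1] = -L1*sin(t1) - L2*sin(t1+t2)
= -4.1*sin(33) - 2.1*sin(15)
= -2.7765


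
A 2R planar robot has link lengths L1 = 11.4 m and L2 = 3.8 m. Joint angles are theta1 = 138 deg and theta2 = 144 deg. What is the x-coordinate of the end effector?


Convert angles to radians: theta1 = 2.4086, theta2 = 2.5133
x = L1*cos(theta1) + L2*cos(theta1+theta2)
x = -8.4719 + 0.7901
x = -7.6818


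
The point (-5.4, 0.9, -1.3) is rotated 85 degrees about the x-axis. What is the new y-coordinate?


Rotation about x-axis: y' = y*cos(theta) - z*sin(theta)
= 0.9 * 0.0872 - -1.3 * 0.9962
= 1.3735


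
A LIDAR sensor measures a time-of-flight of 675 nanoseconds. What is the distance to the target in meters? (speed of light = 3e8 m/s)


tof = 675 ns = 6.75e-07 s
dist = c * tof / 2
= 3e8 * 6.75e-07 / 2
= 101.25 m


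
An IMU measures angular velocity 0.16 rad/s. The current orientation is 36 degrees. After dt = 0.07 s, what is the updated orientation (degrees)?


delta_theta = w * dt = 0.16 * 0.07 = 0.0112 rad
= 0.6417 deg
theta_new = 36 + 0.6417 = 36.6417 deg


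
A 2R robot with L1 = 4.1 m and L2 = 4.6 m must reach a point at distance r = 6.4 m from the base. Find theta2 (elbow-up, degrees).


cos(theta2) = (r^2 - L1^2 - L2^2) / (2*L1*L2)
cos(theta2) = (40.96 - 16.81 - 21.16) / 37.72
cos(theta2) = 0.079268
theta2 = 85.4535 degrees


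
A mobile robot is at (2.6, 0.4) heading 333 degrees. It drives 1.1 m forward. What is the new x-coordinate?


x_new = x0 + d*cos(theta)
= 2.6 + 1.1*cos(333)
= 2.6 + 0.9801
= 3.5801


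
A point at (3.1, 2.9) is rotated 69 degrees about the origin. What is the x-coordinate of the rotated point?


x' = x*cos(theta) - y*sin(theta)
cos(69 deg) = 0.3584, sin(69 deg) = 0.9336
x' = 3.1 * 0.3584 - 2.9 * 0.9336
= 1.1109 - 2.7074
= -1.5964


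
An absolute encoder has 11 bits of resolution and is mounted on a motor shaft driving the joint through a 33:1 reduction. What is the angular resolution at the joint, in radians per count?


counts = 2^11 = 2048
effective counts at joint = 2048 * 33 = 67584
resolution = 2*pi / 67584
= 9.2969e-05 rad/count


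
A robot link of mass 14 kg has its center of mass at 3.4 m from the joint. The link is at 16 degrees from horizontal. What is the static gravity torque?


tau = m*g*L*cos(angle)
= 14 * 9.81 * 3.4 * cos(16 deg)
= 14 * 9.81 * 3.4 * 0.9613
= 448.8669 Nm


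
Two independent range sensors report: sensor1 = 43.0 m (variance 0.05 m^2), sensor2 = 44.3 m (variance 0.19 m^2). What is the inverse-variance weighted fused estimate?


w1 = (1/var1) / (1/var1 + 1/var2)
   = 20.0 / (20.0 + 5.2632) = 0.7917
w2 = 1 - w1 = 0.2083
fused = w1*s1 + w2*s2 = 34.0417 + 9.2292
= 43.2708 m


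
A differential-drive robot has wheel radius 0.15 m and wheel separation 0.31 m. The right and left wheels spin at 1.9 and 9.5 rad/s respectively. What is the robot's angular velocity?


vR = r*wR = 0.15*1.9 = 0.285 m/s
vL = r*wL = 0.15*9.5 = 1.425 m/s
v = (vR+vL)/2 = 0.855 m/s
omega = (vR-vL)/L = -3.6774 rad/s
angular velocity = -3.6774 rad/s


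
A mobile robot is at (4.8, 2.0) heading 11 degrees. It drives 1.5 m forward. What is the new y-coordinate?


y_new = y0 + d*sin(theta)
= 2.0 + 1.5*sin(11)
= 2.0 + 0.2862
= 2.2862


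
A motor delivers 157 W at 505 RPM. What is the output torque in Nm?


omega = 505 * 2*pi/60 = 52.8835 rad/s
tau = P / omega = 157 / 52.8835
= 2.9688 Nm


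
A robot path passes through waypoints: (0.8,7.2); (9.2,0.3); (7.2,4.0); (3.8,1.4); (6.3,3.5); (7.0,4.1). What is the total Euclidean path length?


Segment lengths:
  seg1 = sqrt((8.4)^2 + (-6.9)^2) = 10.8706
  seg2 = sqrt((-2.0)^2 + (3.7)^2) = 4.2059
  seg3 = sqrt((-3.4)^2 + (-2.6)^2) = 4.2802
  seg4 = sqrt((2.5)^2 + (2.1)^2) = 3.265
  seg5 = sqrt((0.7)^2 + (0.6)^2) = 0.922
Total = 23.5437


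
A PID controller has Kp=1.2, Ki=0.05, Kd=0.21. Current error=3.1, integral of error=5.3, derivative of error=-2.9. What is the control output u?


u = Kp*e + Ki*int(e) + Kd*de/dt
= 1.2*3.1 + 0.05*5.3 + 0.21*(-2.9)
= 3.72 + 0.265 + -0.609
= 3.376


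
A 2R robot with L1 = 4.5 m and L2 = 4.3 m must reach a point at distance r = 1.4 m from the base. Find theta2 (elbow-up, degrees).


cos(theta2) = (r^2 - L1^2 - L2^2) / (2*L1*L2)
cos(theta2) = (1.96 - 20.25 - 18.49) / 38.7
cos(theta2) = -0.950388
theta2 = 161.8764 degrees


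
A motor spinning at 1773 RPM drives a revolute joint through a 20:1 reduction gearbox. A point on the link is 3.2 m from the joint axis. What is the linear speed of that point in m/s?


omega_motor = 1773 * 2*pi/60 = 185.6681 rad/s
omega_joint = omega_motor / 20 = 9.2834 rad/s
v = omega_joint * r = 9.2834 * 3.2
= 29.7069 m/s


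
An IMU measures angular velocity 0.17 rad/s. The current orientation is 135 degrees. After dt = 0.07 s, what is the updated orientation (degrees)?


delta_theta = w * dt = 0.17 * 0.07 = 0.0119 rad
= 0.6818 deg
theta_new = 135 + 0.6818 = 135.6818 deg


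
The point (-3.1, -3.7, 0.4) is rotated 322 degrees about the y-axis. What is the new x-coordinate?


Rotation about y-axis: x' = x*cos(theta) + z*sin(theta)
= -3.1 * 0.788 + 0.4 * -0.6157
= -2.6891


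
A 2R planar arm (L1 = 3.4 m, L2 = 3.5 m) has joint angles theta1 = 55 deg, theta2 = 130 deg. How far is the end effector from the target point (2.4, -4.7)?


End effector via forward kinematics:
x = L1*cos(t1) + L2*cos(t1+t2) = -1.5365
y = L1*sin(t1) + L2*sin(t1+t2) = 2.4801
Distance to target:
d = sqrt((2.4 - -1.5365)^2 + (-4.7 - 2.4801)^2)
= sqrt(15.4962 + 51.5534)
= 8.1884 m


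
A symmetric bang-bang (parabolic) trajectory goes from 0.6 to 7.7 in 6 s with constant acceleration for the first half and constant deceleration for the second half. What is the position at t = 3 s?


Symmetric rest-to-rest: each phase covers (pf-p0)/2 in time T/2. 0.5*a*(T/2)^2 = (pf-p0)/2 => a = 4*(pf-p0)/T^2
a = 4*(7.7-0.6)/6^2 = 0.7889
t = 3 is in the acceleration phase (t <= T/2).
p = p0 + 0.5*a*t^2 = 0.6 + 0.5*0.7889*3^2
= 4.15


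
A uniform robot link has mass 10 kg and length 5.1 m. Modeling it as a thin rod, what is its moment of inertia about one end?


I = (1/3) * m * L^2
= (1/3) * 10 * 5.1^2
= 0.333333 * 10 * 26.01
= 86.7 kg*m^2


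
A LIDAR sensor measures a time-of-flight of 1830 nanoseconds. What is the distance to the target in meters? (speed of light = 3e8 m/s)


tof = 1830 ns = 1.83e-06 s
dist = c * tof / 2
= 3e8 * 1.83e-06 / 2
= 274.5 m


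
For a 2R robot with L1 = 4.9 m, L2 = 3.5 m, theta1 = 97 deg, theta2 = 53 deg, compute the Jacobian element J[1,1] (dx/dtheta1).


J[1,1] = -L1*sin(t1) - L2*sin(t1+t2)
= -4.9*sin(97) - 3.5*sin(150)
= -6.6135


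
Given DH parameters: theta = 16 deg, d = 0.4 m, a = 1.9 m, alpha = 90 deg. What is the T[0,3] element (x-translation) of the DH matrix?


T[0,3] = a * cos(theta)
= 1.9 * cos(16 deg)
= 1.9 * 0.9613
= 1.8264


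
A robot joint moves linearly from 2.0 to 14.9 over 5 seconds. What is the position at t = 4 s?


s = t/T = 4/5 = 0.8
p(t) = p0 + (pf-p0)*s
= 2.0 + (14.9 - 2.0) * 0.8
= 12.32


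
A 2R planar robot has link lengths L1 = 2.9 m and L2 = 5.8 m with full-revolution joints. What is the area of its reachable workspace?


r_max = L1 + L2 = 8.7 m
r_min = |L1 - L2| = 2.9 m
Area = pi*(r_max^2 - r_min^2)
= pi*(75.69 - 8.41)
= pi * 67.28
= 211.3664 m^2


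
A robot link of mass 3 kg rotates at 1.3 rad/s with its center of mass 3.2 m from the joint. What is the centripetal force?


F = m * omega^2 * r
= 3 * 1.3^2 * 3.2
= 3 * 1.69 * 3.2
= 16.224 N


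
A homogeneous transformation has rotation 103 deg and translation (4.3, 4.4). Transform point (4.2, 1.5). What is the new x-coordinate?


x' = cos(theta)*px - sin(theta)*py + tx
= -0.225*4.2 - 0.9744*1.5 + 4.3
= 1.8937


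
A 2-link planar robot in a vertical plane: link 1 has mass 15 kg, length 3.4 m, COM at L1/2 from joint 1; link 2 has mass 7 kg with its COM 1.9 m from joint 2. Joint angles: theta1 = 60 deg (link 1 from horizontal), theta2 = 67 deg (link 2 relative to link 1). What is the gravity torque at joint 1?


Horizontal distance from joint 1 to link-1 COM:
  x_c1 = (L1/2)*cos(t1) = 1.7 * 0.5 = 0.85 m
Horizontal distance from joint 1 to link-2 COM:
  x_c2 = L1*cos(t1) + Lc2*cos(t1+t2)
       = 3.4*0.5 + 1.9*-0.6018 = 0.5566 m
tau1 = m1*g*x_c1 + m2*g*x_c2
     = 15*9.81*0.85 + 7*9.81*0.5566
     = 125.0775 + 38.2184
     = 163.2959 Nm


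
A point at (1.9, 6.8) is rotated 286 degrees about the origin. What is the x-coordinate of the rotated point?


x' = x*cos(theta) - y*sin(theta)
cos(286 deg) = 0.2756, sin(286 deg) = -0.9613
x' = 1.9 * 0.2756 - 6.8 * -0.9613
= 0.5237 - -6.5366
= 7.0603


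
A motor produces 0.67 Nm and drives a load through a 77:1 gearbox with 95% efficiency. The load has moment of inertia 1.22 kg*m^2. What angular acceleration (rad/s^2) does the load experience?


tau_out = tau_motor * N * eta
= 0.67 * 77 * 0.95 = 49.0105 Nm
alpha = tau_out / I = 49.0105 / 1.22
= 40.1725 rad/s^2


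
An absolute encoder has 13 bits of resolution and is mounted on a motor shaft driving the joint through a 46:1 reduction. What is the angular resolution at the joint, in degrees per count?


counts = 2^13 = 8192
effective counts at joint = 8192 * 46 = 376832
resolution = 360 / 376832
= 9.5533e-04 deg/count


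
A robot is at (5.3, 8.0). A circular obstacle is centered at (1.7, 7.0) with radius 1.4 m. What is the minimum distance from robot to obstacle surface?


center_dist = sqrt((5.3-1.7)^2 + (8.0-7.0)^2)
= sqrt(12.96 + 1.0)
= 3.7363
min_dist = center_dist - radius = 3.7363 - 1.4 = 2.3363 m


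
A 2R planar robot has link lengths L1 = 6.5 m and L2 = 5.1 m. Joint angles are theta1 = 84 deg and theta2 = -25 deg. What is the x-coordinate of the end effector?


Convert angles to radians: theta1 = 1.4661, theta2 = -0.4363
x = L1*cos(theta1) + L2*cos(theta1+theta2)
x = 0.6794 + 2.6267
x = 3.3061


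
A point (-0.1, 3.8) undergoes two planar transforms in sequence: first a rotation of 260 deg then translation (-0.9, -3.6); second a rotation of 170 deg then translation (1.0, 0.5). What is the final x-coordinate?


After transform 1:
x1 = cos(260)*-0.1 - sin(260)*3.8 + -0.9 = 2.8596
y1 = sin(260)*-0.1 + cos(260)*3.8 + -3.6 = -4.1614
After transform 2:
x2 = cos(170)*2.8596 - sin(170)*-4.1614 + 1.0
= -1.0936


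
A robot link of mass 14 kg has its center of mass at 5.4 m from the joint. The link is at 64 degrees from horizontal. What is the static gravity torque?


tau = m*g*L*cos(angle)
= 14 * 9.81 * 5.4 * cos(64 deg)
= 14 * 9.81 * 5.4 * 0.4384
= 325.1118 Nm


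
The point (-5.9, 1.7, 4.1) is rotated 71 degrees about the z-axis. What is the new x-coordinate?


Rotation about z-axis: x' = x*cos(theta) - y*sin(theta)
= -5.9 * 0.3256 - 1.7 * 0.9455
= -3.5282


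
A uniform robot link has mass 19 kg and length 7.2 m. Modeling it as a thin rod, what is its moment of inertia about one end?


I = (1/3) * m * L^2
= (1/3) * 19 * 7.2^2
= 0.333333 * 19 * 51.84
= 328.32 kg*m^2


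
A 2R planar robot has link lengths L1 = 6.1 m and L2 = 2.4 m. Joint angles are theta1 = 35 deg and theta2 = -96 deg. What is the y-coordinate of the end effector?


Convert angles to radians: theta1 = 0.6109, theta2 = -1.6755
y = L1*sin(theta1) + L2*sin(theta1+theta2)
y = 3.4988 + -2.0991
y = 1.3997


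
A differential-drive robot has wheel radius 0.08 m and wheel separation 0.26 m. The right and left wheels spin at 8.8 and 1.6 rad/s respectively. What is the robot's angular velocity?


vR = r*wR = 0.08*8.8 = 0.704 m/s
vL = r*wL = 0.08*1.6 = 0.128 m/s
v = (vR+vL)/2 = 0.416 m/s
omega = (vR-vL)/L = 2.2154 rad/s
angular velocity = 2.2154 rad/s


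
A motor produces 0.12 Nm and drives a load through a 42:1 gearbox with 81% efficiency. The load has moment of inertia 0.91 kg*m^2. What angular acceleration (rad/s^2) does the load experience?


tau_out = tau_motor * N * eta
= 0.12 * 42 * 0.81 = 4.0824 Nm
alpha = tau_out / I = 4.0824 / 0.91
= 4.4862 rad/s^2


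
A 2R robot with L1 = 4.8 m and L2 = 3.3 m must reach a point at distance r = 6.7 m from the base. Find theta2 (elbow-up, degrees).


cos(theta2) = (r^2 - L1^2 - L2^2) / (2*L1*L2)
cos(theta2) = (44.89 - 23.04 - 10.89) / 31.68
cos(theta2) = 0.34596
theta2 = 69.7596 degrees


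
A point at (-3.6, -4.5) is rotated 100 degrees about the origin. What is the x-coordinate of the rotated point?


x' = x*cos(theta) - y*sin(theta)
cos(100 deg) = -0.1736, sin(100 deg) = 0.9848
x' = -3.6 * -0.1736 - -4.5 * 0.9848
= 0.6251 - -4.4316
= 5.0568


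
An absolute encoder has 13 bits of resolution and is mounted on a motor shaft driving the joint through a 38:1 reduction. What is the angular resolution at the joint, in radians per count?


counts = 2^13 = 8192
effective counts at joint = 8192 * 38 = 311296
resolution = 2*pi / 311296
= 2.0184e-05 rad/count


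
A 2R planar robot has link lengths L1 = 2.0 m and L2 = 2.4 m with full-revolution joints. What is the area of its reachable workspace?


r_max = L1 + L2 = 4.4 m
r_min = |L1 - L2| = 0.4 m
Area = pi*(r_max^2 - r_min^2)
= pi*(19.36 - 0.16)
= pi * 19.2
= 60.3186 m^2


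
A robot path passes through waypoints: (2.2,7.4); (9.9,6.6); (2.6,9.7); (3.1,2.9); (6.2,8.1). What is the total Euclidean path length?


Segment lengths:
  seg1 = sqrt((7.7)^2 + (-0.8)^2) = 7.7414
  seg2 = sqrt((-7.3)^2 + (3.1)^2) = 7.931
  seg3 = sqrt((0.5)^2 + (-6.8)^2) = 6.8184
  seg4 = sqrt((3.1)^2 + (5.2)^2) = 6.0539
Total = 28.5447


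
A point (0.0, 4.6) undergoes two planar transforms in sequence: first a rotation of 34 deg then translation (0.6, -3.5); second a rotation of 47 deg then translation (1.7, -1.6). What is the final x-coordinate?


After transform 1:
x1 = cos(34)*0.0 - sin(34)*4.6 + 0.6 = -1.9723
y1 = sin(34)*0.0 + cos(34)*4.6 + -3.5 = 0.3136
After transform 2:
x2 = cos(47)*-1.9723 - sin(47)*0.3136 + 1.7
= 0.1256


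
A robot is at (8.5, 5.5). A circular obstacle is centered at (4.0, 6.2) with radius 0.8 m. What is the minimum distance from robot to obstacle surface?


center_dist = sqrt((8.5-4.0)^2 + (5.5-6.2)^2)
= sqrt(20.25 + 0.49)
= 4.5541
min_dist = center_dist - radius = 4.5541 - 0.8 = 3.7541 m


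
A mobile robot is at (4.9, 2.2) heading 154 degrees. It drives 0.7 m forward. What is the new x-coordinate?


x_new = x0 + d*cos(theta)
= 4.9 + 0.7*cos(154)
= 4.9 + -0.6292
= 4.2708


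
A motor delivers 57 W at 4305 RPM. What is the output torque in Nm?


omega = 4305 * 2*pi/60 = 450.8185 rad/s
tau = P / omega = 57 / 450.8185
= 0.1264 Nm


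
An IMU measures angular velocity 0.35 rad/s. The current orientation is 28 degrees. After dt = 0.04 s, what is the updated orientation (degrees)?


delta_theta = w * dt = 0.35 * 0.04 = 0.014 rad
= 0.8021 deg
theta_new = 28 + 0.8021 = 28.8021 deg


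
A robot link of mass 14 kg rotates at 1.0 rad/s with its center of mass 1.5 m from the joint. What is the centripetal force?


F = m * omega^2 * r
= 14 * 1.0^2 * 1.5
= 14 * 1.0 * 1.5
= 21.0 N


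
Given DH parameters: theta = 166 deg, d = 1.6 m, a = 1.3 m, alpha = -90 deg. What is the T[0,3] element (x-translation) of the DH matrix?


T[0,3] = a * cos(theta)
= 1.3 * cos(166 deg)
= 1.3 * -0.9703
= -1.2614


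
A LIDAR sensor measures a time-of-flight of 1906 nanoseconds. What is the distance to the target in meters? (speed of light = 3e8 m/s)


tof = 1906 ns = 1.906e-06 s
dist = c * tof / 2
= 3e8 * 1.906e-06 / 2
= 285.9 m


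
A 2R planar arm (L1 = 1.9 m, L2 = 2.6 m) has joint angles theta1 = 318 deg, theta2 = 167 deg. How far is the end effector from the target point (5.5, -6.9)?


End effector via forward kinematics:
x = L1*cos(t1) + L2*cos(t1+t2) = -0.0793
y = L1*sin(t1) + L2*sin(t1+t2) = 0.8584
Distance to target:
d = sqrt((5.5 - -0.0793)^2 + (-6.9 - 0.8584)^2)
= sqrt(31.1289 + 60.1935)
= 9.5563 m


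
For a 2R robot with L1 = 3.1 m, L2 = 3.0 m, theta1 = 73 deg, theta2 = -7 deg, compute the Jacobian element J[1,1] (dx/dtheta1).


J[1,1] = -L1*sin(t1) - L2*sin(t1+t2)
= -3.1*sin(73) - 3.0*sin(66)
= -5.7052
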